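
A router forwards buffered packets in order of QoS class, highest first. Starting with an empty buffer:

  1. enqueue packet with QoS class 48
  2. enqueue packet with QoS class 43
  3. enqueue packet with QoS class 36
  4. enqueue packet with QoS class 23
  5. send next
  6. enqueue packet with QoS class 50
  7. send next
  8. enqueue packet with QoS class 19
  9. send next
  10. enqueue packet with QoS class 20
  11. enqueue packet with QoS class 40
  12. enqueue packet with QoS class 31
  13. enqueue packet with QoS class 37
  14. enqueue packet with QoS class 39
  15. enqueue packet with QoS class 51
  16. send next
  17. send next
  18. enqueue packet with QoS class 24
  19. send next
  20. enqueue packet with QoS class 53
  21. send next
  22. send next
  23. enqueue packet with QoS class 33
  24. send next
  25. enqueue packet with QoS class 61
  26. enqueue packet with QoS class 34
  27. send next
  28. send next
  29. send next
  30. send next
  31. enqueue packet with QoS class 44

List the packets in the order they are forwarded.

insert 48 → {48}
insert 43 → {48, 43}
insert 36 → {48, 43, 36}
insert 23 → {48, 43, 36, 23}
send next → 48; now {43, 36, 23}
insert 50 → {50, 43, 36, 23}
send next → 50; now {43, 36, 23}
insert 19 → {43, 36, 23, 19}
send next → 43; now {36, 23, 19}
insert 20 → {36, 23, 20, 19}
insert 40 → {40, 36, 23, 20, 19}
insert 31 → {40, 36, 31, 23, 20, 19}
insert 37 → {40, 37, 36, 31, 23, 20, 19}
insert 39 → {40, 39, 37, 36, 31, 23, 20, 19}
insert 51 → {51, 40, 39, 37, 36, 31, 23, 20, 19}
send next → 51; now {40, 39, 37, 36, 31, 23, 20, 19}
send next → 40; now {39, 37, 36, 31, 23, 20, 19}
insert 24 → {39, 37, 36, 31, 24, 23, 20, 19}
send next → 39; now {37, 36, 31, 24, 23, 20, 19}
insert 53 → {53, 37, 36, 31, 24, 23, 20, 19}
send next → 53; now {37, 36, 31, 24, 23, 20, 19}
send next → 37; now {36, 31, 24, 23, 20, 19}
insert 33 → {36, 33, 31, 24, 23, 20, 19}
send next → 36; now {33, 31, 24, 23, 20, 19}
insert 61 → {61, 33, 31, 24, 23, 20, 19}
insert 34 → {61, 34, 33, 31, 24, 23, 20, 19}
send next → 61; now {34, 33, 31, 24, 23, 20, 19}
send next → 34; now {33, 31, 24, 23, 20, 19}
send next → 33; now {31, 24, 23, 20, 19}
send next → 31; now {24, 23, 20, 19}
insert 44 → {44, 24, 23, 20, 19}

[48, 50, 43, 51, 40, 39, 53, 37, 36, 61, 34, 33, 31]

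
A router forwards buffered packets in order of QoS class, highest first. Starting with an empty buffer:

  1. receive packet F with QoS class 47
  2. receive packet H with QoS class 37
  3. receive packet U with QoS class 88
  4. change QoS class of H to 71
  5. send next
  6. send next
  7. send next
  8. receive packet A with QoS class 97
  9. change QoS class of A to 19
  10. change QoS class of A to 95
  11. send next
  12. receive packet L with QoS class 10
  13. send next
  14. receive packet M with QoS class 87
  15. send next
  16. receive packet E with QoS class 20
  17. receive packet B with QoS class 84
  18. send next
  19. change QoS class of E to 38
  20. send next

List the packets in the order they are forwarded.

add F (QoS class 47) → {F:47}
add H (QoS class 37) → {F:47, H:37}
add U (QoS class 88) → {U:88, F:47, H:37}
update H to QoS class 71 → {U:88, H:71, F:47}
send next → U; now {H:71, F:47}
send next → H; now {F:47}
send next → F; now {}
add A (QoS class 97) → {A:97}
update A to QoS class 19 → {A:19}
update A to QoS class 95 → {A:95}
send next → A; now {}
add L (QoS class 10) → {L:10}
send next → L; now {}
add M (QoS class 87) → {M:87}
send next → M; now {}
add E (QoS class 20) → {E:20}
add B (QoS class 84) → {B:84, E:20}
send next → B; now {E:20}
update E to QoS class 38 → {E:38}
send next → E; now {}

U → H → F → A → L → M → B → E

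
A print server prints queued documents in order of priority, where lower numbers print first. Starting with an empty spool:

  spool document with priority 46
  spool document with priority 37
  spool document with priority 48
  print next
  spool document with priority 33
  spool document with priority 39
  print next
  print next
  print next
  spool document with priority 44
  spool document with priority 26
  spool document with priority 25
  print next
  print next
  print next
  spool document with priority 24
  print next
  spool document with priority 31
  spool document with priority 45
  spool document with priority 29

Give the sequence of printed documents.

insert 46 → {46}
insert 37 → {37, 46}
insert 48 → {37, 46, 48}
print next → 37; now {46, 48}
insert 33 → {33, 46, 48}
insert 39 → {33, 39, 46, 48}
print next → 33; now {39, 46, 48}
print next → 39; now {46, 48}
print next → 46; now {48}
insert 44 → {44, 48}
insert 26 → {26, 44, 48}
insert 25 → {25, 26, 44, 48}
print next → 25; now {26, 44, 48}
print next → 26; now {44, 48}
print next → 44; now {48}
insert 24 → {24, 48}
print next → 24; now {48}
insert 31 → {31, 48}
insert 45 → {31, 45, 48}
insert 29 → {29, 31, 45, 48}

37 → 33 → 39 → 46 → 25 → 26 → 44 → 24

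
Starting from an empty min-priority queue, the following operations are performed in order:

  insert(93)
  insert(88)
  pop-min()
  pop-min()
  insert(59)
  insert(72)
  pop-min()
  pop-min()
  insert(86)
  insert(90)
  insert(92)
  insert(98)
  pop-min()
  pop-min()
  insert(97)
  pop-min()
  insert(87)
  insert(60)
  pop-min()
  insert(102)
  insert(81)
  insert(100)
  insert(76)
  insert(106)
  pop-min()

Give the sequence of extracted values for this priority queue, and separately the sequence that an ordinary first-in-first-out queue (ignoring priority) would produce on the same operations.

insert 93 → {93}
insert 88 → {88, 93}
pop-min → 88; now {93}
pop-min → 93; now {}
insert 59 → {59}
insert 72 → {59, 72}
pop-min → 59; now {72}
pop-min → 72; now {}
insert 86 → {86}
insert 90 → {86, 90}
insert 92 → {86, 90, 92}
insert 98 → {86, 90, 92, 98}
pop-min → 86; now {90, 92, 98}
pop-min → 90; now {92, 98}
insert 97 → {92, 97, 98}
pop-min → 92; now {97, 98}
insert 87 → {87, 97, 98}
insert 60 → {60, 87, 97, 98}
pop-min → 60; now {87, 97, 98}
insert 102 → {87, 97, 98, 102}
insert 81 → {81, 87, 97, 98, 102}
insert 100 → {81, 87, 97, 98, 100, 102}
insert 76 → {76, 81, 87, 97, 98, 100, 102}
insert 106 → {76, 81, 87, 97, 98, 100, 102, 106}
pop-min → 76; now {81, 87, 97, 98, 100, 102, 106}

priority queue: [88, 93, 59, 72, 86, 90, 92, 60, 76]; FIFO queue: 93, 88, 59, 72, 86, 90, 92, 98, 97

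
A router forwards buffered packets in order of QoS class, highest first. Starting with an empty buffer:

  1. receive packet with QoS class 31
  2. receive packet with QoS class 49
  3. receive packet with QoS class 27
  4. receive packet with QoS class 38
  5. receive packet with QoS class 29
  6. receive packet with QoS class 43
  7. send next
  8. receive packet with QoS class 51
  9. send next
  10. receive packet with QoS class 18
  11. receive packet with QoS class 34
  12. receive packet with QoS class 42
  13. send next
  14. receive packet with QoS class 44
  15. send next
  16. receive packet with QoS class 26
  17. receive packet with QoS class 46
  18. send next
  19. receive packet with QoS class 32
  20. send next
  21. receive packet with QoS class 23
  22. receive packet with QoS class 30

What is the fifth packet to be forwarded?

46

insert 31 → {31}
insert 49 → {49, 31}
insert 27 → {49, 31, 27}
insert 38 → {49, 38, 31, 27}
insert 29 → {49, 38, 31, 29, 27}
insert 43 → {49, 43, 38, 31, 29, 27}
send next → 49; now {43, 38, 31, 29, 27}
insert 51 → {51, 43, 38, 31, 29, 27}
send next → 51; now {43, 38, 31, 29, 27}
insert 18 → {43, 38, 31, 29, 27, 18}
insert 34 → {43, 38, 34, 31, 29, 27, 18}
insert 42 → {43, 42, 38, 34, 31, 29, 27, 18}
send next → 43; now {42, 38, 34, 31, 29, 27, 18}
insert 44 → {44, 42, 38, 34, 31, 29, 27, 18}
send next → 44; now {42, 38, 34, 31, 29, 27, 18}
insert 26 → {42, 38, 34, 31, 29, 27, 26, 18}
insert 46 → {46, 42, 38, 34, 31, 29, 27, 26, 18}
send next → 46; now {42, 38, 34, 31, 29, 27, 26, 18}
insert 32 → {42, 38, 34, 32, 31, 29, 27, 26, 18}
send next → 42; now {38, 34, 32, 31, 29, 27, 26, 18}
insert 23 → {38, 34, 32, 31, 29, 27, 26, 23, 18}
insert 30 → {38, 34, 32, 31, 30, 29, 27, 26, 23, 18}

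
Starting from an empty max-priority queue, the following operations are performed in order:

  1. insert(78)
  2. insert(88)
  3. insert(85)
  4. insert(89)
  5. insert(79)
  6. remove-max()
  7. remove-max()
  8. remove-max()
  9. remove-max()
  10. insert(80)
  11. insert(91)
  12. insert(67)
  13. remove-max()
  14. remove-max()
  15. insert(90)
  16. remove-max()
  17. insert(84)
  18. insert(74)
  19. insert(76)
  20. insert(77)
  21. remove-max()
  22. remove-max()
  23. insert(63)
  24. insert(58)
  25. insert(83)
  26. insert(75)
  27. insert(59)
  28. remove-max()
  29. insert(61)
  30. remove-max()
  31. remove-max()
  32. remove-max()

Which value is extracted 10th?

insert 78 → {78}
insert 88 → {88, 78}
insert 85 → {88, 85, 78}
insert 89 → {89, 88, 85, 78}
insert 79 → {89, 88, 85, 79, 78}
remove-max → 89; now {88, 85, 79, 78}
remove-max → 88; now {85, 79, 78}
remove-max → 85; now {79, 78}
remove-max → 79; now {78}
insert 80 → {80, 78}
insert 91 → {91, 80, 78}
insert 67 → {91, 80, 78, 67}
remove-max → 91; now {80, 78, 67}
remove-max → 80; now {78, 67}
insert 90 → {90, 78, 67}
remove-max → 90; now {78, 67}
insert 84 → {84, 78, 67}
insert 74 → {84, 78, 74, 67}
insert 76 → {84, 78, 76, 74, 67}
insert 77 → {84, 78, 77, 76, 74, 67}
remove-max → 84; now {78, 77, 76, 74, 67}
remove-max → 78; now {77, 76, 74, 67}
insert 63 → {77, 76, 74, 67, 63}
insert 58 → {77, 76, 74, 67, 63, 58}
insert 83 → {83, 77, 76, 74, 67, 63, 58}
insert 75 → {83, 77, 76, 75, 74, 67, 63, 58}
insert 59 → {83, 77, 76, 75, 74, 67, 63, 59, 58}
remove-max → 83; now {77, 76, 75, 74, 67, 63, 59, 58}
insert 61 → {77, 76, 75, 74, 67, 63, 61, 59, 58}
remove-max → 77; now {76, 75, 74, 67, 63, 61, 59, 58}
remove-max → 76; now {75, 74, 67, 63, 61, 59, 58}
remove-max → 75; now {74, 67, 63, 61, 59, 58}

83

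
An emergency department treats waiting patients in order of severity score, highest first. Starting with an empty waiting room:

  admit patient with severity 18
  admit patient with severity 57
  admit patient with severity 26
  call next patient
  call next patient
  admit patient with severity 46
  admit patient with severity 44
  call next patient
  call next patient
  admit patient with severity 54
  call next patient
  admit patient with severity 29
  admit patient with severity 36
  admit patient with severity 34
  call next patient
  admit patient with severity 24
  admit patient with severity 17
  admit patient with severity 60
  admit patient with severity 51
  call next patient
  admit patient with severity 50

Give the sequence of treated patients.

insert 18 → {18}
insert 57 → {57, 18}
insert 26 → {57, 26, 18}
call next patient → 57; now {26, 18}
call next patient → 26; now {18}
insert 46 → {46, 18}
insert 44 → {46, 44, 18}
call next patient → 46; now {44, 18}
call next patient → 44; now {18}
insert 54 → {54, 18}
call next patient → 54; now {18}
insert 29 → {29, 18}
insert 36 → {36, 29, 18}
insert 34 → {36, 34, 29, 18}
call next patient → 36; now {34, 29, 18}
insert 24 → {34, 29, 24, 18}
insert 17 → {34, 29, 24, 18, 17}
insert 60 → {60, 34, 29, 24, 18, 17}
insert 51 → {60, 51, 34, 29, 24, 18, 17}
call next patient → 60; now {51, 34, 29, 24, 18, 17}
insert 50 → {51, 50, 34, 29, 24, 18, 17}

57 → 26 → 46 → 44 → 54 → 36 → 60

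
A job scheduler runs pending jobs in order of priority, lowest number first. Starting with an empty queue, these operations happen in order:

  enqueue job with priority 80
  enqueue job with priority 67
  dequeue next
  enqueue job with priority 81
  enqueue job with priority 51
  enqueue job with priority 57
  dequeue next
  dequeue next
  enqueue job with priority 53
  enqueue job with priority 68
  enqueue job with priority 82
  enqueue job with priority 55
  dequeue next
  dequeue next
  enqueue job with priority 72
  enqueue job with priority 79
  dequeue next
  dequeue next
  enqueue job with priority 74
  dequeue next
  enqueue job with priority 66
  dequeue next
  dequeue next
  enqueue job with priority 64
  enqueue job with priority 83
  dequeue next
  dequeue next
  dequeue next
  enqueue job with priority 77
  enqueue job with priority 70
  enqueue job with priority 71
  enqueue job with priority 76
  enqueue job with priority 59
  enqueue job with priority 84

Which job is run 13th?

81

insert 80 → {80}
insert 67 → {67, 80}
dequeue next → 67; now {80}
insert 81 → {80, 81}
insert 51 → {51, 80, 81}
insert 57 → {51, 57, 80, 81}
dequeue next → 51; now {57, 80, 81}
dequeue next → 57; now {80, 81}
insert 53 → {53, 80, 81}
insert 68 → {53, 68, 80, 81}
insert 82 → {53, 68, 80, 81, 82}
insert 55 → {53, 55, 68, 80, 81, 82}
dequeue next → 53; now {55, 68, 80, 81, 82}
dequeue next → 55; now {68, 80, 81, 82}
insert 72 → {68, 72, 80, 81, 82}
insert 79 → {68, 72, 79, 80, 81, 82}
dequeue next → 68; now {72, 79, 80, 81, 82}
dequeue next → 72; now {79, 80, 81, 82}
insert 74 → {74, 79, 80, 81, 82}
dequeue next → 74; now {79, 80, 81, 82}
insert 66 → {66, 79, 80, 81, 82}
dequeue next → 66; now {79, 80, 81, 82}
dequeue next → 79; now {80, 81, 82}
insert 64 → {64, 80, 81, 82}
insert 83 → {64, 80, 81, 82, 83}
dequeue next → 64; now {80, 81, 82, 83}
dequeue next → 80; now {81, 82, 83}
dequeue next → 81; now {82, 83}
insert 77 → {77, 82, 83}
insert 70 → {70, 77, 82, 83}
insert 71 → {70, 71, 77, 82, 83}
insert 76 → {70, 71, 76, 77, 82, 83}
insert 59 → {59, 70, 71, 76, 77, 82, 83}
insert 84 → {59, 70, 71, 76, 77, 82, 83, 84}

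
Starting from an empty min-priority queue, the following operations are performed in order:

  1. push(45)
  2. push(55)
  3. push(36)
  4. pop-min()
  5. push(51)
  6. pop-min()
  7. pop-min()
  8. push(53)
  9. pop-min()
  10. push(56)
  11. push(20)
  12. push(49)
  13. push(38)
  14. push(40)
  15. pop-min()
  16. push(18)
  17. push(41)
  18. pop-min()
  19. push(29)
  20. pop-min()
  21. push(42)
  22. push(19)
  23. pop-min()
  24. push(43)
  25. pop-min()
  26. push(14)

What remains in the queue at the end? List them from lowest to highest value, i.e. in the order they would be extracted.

[14, 40, 41, 42, 43, 49, 55, 56]

insert 45 → {45}
insert 55 → {45, 55}
insert 36 → {36, 45, 55}
pop-min → 36; now {45, 55}
insert 51 → {45, 51, 55}
pop-min → 45; now {51, 55}
pop-min → 51; now {55}
insert 53 → {53, 55}
pop-min → 53; now {55}
insert 56 → {55, 56}
insert 20 → {20, 55, 56}
insert 49 → {20, 49, 55, 56}
insert 38 → {20, 38, 49, 55, 56}
insert 40 → {20, 38, 40, 49, 55, 56}
pop-min → 20; now {38, 40, 49, 55, 56}
insert 18 → {18, 38, 40, 49, 55, 56}
insert 41 → {18, 38, 40, 41, 49, 55, 56}
pop-min → 18; now {38, 40, 41, 49, 55, 56}
insert 29 → {29, 38, 40, 41, 49, 55, 56}
pop-min → 29; now {38, 40, 41, 49, 55, 56}
insert 42 → {38, 40, 41, 42, 49, 55, 56}
insert 19 → {19, 38, 40, 41, 42, 49, 55, 56}
pop-min → 19; now {38, 40, 41, 42, 49, 55, 56}
insert 43 → {38, 40, 41, 42, 43, 49, 55, 56}
pop-min → 38; now {40, 41, 42, 43, 49, 55, 56}
insert 14 → {14, 40, 41, 42, 43, 49, 55, 56}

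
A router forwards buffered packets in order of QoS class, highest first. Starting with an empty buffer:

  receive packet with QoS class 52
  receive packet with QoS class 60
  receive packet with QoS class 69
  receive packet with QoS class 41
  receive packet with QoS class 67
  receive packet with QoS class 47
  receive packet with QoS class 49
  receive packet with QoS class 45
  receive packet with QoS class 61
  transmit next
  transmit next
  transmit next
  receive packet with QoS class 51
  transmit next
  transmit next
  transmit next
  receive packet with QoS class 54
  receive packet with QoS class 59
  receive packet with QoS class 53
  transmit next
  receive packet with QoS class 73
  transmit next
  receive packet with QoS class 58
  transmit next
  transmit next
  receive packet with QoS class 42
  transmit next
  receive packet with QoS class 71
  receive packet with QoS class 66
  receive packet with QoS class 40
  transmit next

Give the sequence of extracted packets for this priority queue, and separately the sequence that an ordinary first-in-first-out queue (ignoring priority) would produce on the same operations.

insert 52 → {52}
insert 60 → {60, 52}
insert 69 → {69, 60, 52}
insert 41 → {69, 60, 52, 41}
insert 67 → {69, 67, 60, 52, 41}
insert 47 → {69, 67, 60, 52, 47, 41}
insert 49 → {69, 67, 60, 52, 49, 47, 41}
insert 45 → {69, 67, 60, 52, 49, 47, 45, 41}
insert 61 → {69, 67, 61, 60, 52, 49, 47, 45, 41}
transmit next → 69; now {67, 61, 60, 52, 49, 47, 45, 41}
transmit next → 67; now {61, 60, 52, 49, 47, 45, 41}
transmit next → 61; now {60, 52, 49, 47, 45, 41}
insert 51 → {60, 52, 51, 49, 47, 45, 41}
transmit next → 60; now {52, 51, 49, 47, 45, 41}
transmit next → 52; now {51, 49, 47, 45, 41}
transmit next → 51; now {49, 47, 45, 41}
insert 54 → {54, 49, 47, 45, 41}
insert 59 → {59, 54, 49, 47, 45, 41}
insert 53 → {59, 54, 53, 49, 47, 45, 41}
transmit next → 59; now {54, 53, 49, 47, 45, 41}
insert 73 → {73, 54, 53, 49, 47, 45, 41}
transmit next → 73; now {54, 53, 49, 47, 45, 41}
insert 58 → {58, 54, 53, 49, 47, 45, 41}
transmit next → 58; now {54, 53, 49, 47, 45, 41}
transmit next → 54; now {53, 49, 47, 45, 41}
insert 42 → {53, 49, 47, 45, 42, 41}
transmit next → 53; now {49, 47, 45, 42, 41}
insert 71 → {71, 49, 47, 45, 42, 41}
insert 66 → {71, 66, 49, 47, 45, 42, 41}
insert 40 → {71, 66, 49, 47, 45, 42, 41, 40}
transmit next → 71; now {66, 49, 47, 45, 42, 41, 40}

priority queue: 69 → 67 → 61 → 60 → 52 → 51 → 59 → 73 → 58 → 54 → 53 → 71; FIFO queue: 52, 60, 69, 41, 67, 47, 49, 45, 61, 51, 54, 59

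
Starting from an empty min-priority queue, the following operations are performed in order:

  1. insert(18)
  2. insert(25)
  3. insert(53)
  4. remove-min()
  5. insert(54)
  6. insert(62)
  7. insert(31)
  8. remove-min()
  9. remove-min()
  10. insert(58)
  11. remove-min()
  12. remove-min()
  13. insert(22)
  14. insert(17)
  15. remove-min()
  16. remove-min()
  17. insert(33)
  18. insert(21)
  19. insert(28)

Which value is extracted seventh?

22

insert 18 → {18}
insert 25 → {18, 25}
insert 53 → {18, 25, 53}
remove-min → 18; now {25, 53}
insert 54 → {25, 53, 54}
insert 62 → {25, 53, 54, 62}
insert 31 → {25, 31, 53, 54, 62}
remove-min → 25; now {31, 53, 54, 62}
remove-min → 31; now {53, 54, 62}
insert 58 → {53, 54, 58, 62}
remove-min → 53; now {54, 58, 62}
remove-min → 54; now {58, 62}
insert 22 → {22, 58, 62}
insert 17 → {17, 22, 58, 62}
remove-min → 17; now {22, 58, 62}
remove-min → 22; now {58, 62}
insert 33 → {33, 58, 62}
insert 21 → {21, 33, 58, 62}
insert 28 → {21, 28, 33, 58, 62}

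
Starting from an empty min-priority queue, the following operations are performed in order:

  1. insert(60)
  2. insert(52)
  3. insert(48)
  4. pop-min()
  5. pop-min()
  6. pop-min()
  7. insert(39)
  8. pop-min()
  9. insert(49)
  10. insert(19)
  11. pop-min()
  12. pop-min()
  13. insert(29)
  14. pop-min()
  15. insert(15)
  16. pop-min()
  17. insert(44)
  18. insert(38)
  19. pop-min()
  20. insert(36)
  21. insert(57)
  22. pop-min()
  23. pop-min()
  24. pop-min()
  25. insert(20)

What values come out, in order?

48 → 52 → 60 → 39 → 19 → 49 → 29 → 15 → 38 → 36 → 44 → 57

insert 60 → {60}
insert 52 → {52, 60}
insert 48 → {48, 52, 60}
pop-min → 48; now {52, 60}
pop-min → 52; now {60}
pop-min → 60; now {}
insert 39 → {39}
pop-min → 39; now {}
insert 49 → {49}
insert 19 → {19, 49}
pop-min → 19; now {49}
pop-min → 49; now {}
insert 29 → {29}
pop-min → 29; now {}
insert 15 → {15}
pop-min → 15; now {}
insert 44 → {44}
insert 38 → {38, 44}
pop-min → 38; now {44}
insert 36 → {36, 44}
insert 57 → {36, 44, 57}
pop-min → 36; now {44, 57}
pop-min → 44; now {57}
pop-min → 57; now {}
insert 20 → {20}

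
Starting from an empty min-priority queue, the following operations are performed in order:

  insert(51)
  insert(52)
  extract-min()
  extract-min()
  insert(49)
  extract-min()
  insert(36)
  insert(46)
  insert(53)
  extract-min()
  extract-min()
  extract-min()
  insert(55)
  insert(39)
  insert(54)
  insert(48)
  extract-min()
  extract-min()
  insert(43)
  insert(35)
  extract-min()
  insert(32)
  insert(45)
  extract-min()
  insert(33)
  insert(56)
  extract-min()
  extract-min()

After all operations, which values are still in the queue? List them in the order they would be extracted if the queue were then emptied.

insert 51 → {51}
insert 52 → {51, 52}
extract-min → 51; now {52}
extract-min → 52; now {}
insert 49 → {49}
extract-min → 49; now {}
insert 36 → {36}
insert 46 → {36, 46}
insert 53 → {36, 46, 53}
extract-min → 36; now {46, 53}
extract-min → 46; now {53}
extract-min → 53; now {}
insert 55 → {55}
insert 39 → {39, 55}
insert 54 → {39, 54, 55}
insert 48 → {39, 48, 54, 55}
extract-min → 39; now {48, 54, 55}
extract-min → 48; now {54, 55}
insert 43 → {43, 54, 55}
insert 35 → {35, 43, 54, 55}
extract-min → 35; now {43, 54, 55}
insert 32 → {32, 43, 54, 55}
insert 45 → {32, 43, 45, 54, 55}
extract-min → 32; now {43, 45, 54, 55}
insert 33 → {33, 43, 45, 54, 55}
insert 56 → {33, 43, 45, 54, 55, 56}
extract-min → 33; now {43, 45, 54, 55, 56}
extract-min → 43; now {45, 54, 55, 56}

45 → 54 → 55 → 56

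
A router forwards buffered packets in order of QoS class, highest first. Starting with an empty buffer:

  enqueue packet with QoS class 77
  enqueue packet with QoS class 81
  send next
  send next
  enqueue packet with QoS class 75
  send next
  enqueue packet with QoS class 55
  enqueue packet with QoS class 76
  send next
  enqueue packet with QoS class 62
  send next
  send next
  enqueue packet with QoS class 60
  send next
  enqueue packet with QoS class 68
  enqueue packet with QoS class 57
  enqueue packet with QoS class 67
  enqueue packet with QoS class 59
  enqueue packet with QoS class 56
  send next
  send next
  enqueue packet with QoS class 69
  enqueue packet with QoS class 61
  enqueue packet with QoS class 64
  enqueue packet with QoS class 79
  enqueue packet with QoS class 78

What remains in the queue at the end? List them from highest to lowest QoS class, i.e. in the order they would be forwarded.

79, 78, 69, 64, 61, 59, 57, 56

insert 77 → {77}
insert 81 → {81, 77}
send next → 81; now {77}
send next → 77; now {}
insert 75 → {75}
send next → 75; now {}
insert 55 → {55}
insert 76 → {76, 55}
send next → 76; now {55}
insert 62 → {62, 55}
send next → 62; now {55}
send next → 55; now {}
insert 60 → {60}
send next → 60; now {}
insert 68 → {68}
insert 57 → {68, 57}
insert 67 → {68, 67, 57}
insert 59 → {68, 67, 59, 57}
insert 56 → {68, 67, 59, 57, 56}
send next → 68; now {67, 59, 57, 56}
send next → 67; now {59, 57, 56}
insert 69 → {69, 59, 57, 56}
insert 61 → {69, 61, 59, 57, 56}
insert 64 → {69, 64, 61, 59, 57, 56}
insert 79 → {79, 69, 64, 61, 59, 57, 56}
insert 78 → {79, 78, 69, 64, 61, 59, 57, 56}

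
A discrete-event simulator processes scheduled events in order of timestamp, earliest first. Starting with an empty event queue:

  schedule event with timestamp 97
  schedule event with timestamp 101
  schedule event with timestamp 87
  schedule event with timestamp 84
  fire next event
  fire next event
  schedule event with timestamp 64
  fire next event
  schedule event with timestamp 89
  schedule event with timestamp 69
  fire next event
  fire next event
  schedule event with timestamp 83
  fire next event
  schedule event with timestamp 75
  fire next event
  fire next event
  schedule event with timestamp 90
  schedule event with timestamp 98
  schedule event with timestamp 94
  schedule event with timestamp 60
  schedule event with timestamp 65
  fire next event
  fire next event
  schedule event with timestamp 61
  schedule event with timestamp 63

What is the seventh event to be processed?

75

insert 97 → {97}
insert 101 → {97, 101}
insert 87 → {87, 97, 101}
insert 84 → {84, 87, 97, 101}
fire next event → 84; now {87, 97, 101}
fire next event → 87; now {97, 101}
insert 64 → {64, 97, 101}
fire next event → 64; now {97, 101}
insert 89 → {89, 97, 101}
insert 69 → {69, 89, 97, 101}
fire next event → 69; now {89, 97, 101}
fire next event → 89; now {97, 101}
insert 83 → {83, 97, 101}
fire next event → 83; now {97, 101}
insert 75 → {75, 97, 101}
fire next event → 75; now {97, 101}
fire next event → 97; now {101}
insert 90 → {90, 101}
insert 98 → {90, 98, 101}
insert 94 → {90, 94, 98, 101}
insert 60 → {60, 90, 94, 98, 101}
insert 65 → {60, 65, 90, 94, 98, 101}
fire next event → 60; now {65, 90, 94, 98, 101}
fire next event → 65; now {90, 94, 98, 101}
insert 61 → {61, 90, 94, 98, 101}
insert 63 → {61, 63, 90, 94, 98, 101}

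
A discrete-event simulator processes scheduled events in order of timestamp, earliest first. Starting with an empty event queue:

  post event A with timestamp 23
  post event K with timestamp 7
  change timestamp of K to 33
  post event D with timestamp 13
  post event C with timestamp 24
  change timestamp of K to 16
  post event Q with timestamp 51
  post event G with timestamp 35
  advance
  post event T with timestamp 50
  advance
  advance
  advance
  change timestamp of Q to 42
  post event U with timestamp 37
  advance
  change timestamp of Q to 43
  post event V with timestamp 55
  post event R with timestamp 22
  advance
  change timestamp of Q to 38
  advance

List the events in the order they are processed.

add A (timestamp 23) → {A:23}
add K (timestamp 7) → {K:7, A:23}
update K to timestamp 33 → {A:23, K:33}
add D (timestamp 13) → {D:13, A:23, K:33}
add C (timestamp 24) → {D:13, A:23, C:24, K:33}
update K to timestamp 16 → {D:13, K:16, A:23, C:24}
add Q (timestamp 51) → {D:13, K:16, A:23, C:24, Q:51}
add G (timestamp 35) → {D:13, K:16, A:23, C:24, G:35, Q:51}
advance → D; now {K:16, A:23, C:24, G:35, Q:51}
add T (timestamp 50) → {K:16, A:23, C:24, G:35, T:50, Q:51}
advance → K; now {A:23, C:24, G:35, T:50, Q:51}
advance → A; now {C:24, G:35, T:50, Q:51}
advance → C; now {G:35, T:50, Q:51}
update Q to timestamp 42 → {G:35, Q:42, T:50}
add U (timestamp 37) → {G:35, U:37, Q:42, T:50}
advance → G; now {U:37, Q:42, T:50}
update Q to timestamp 43 → {U:37, Q:43, T:50}
add V (timestamp 55) → {U:37, Q:43, T:50, V:55}
add R (timestamp 22) → {R:22, U:37, Q:43, T:50, V:55}
advance → R; now {U:37, Q:43, T:50, V:55}
update Q to timestamp 38 → {U:37, Q:38, T:50, V:55}
advance → U; now {Q:38, T:50, V:55}

D, K, A, C, G, R, U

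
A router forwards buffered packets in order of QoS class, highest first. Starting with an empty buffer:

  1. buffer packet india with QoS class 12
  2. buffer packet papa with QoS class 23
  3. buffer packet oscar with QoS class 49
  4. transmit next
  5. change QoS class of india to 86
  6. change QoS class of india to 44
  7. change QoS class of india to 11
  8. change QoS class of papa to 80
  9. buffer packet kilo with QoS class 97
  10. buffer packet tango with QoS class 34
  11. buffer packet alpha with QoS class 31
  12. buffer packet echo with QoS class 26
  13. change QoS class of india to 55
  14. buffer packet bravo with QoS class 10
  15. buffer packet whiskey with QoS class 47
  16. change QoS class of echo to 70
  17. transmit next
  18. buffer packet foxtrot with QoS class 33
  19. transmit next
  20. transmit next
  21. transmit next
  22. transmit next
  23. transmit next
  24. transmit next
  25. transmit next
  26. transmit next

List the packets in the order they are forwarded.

oscar → kilo → papa → echo → india → whiskey → tango → foxtrot → alpha → bravo

add india (QoS class 12) → {india:12}
add papa (QoS class 23) → {papa:23, india:12}
add oscar (QoS class 49) → {oscar:49, papa:23, india:12}
transmit next → oscar; now {papa:23, india:12}
update india to QoS class 86 → {india:86, papa:23}
update india to QoS class 44 → {india:44, papa:23}
update india to QoS class 11 → {papa:23, india:11}
update papa to QoS class 80 → {papa:80, india:11}
add kilo (QoS class 97) → {kilo:97, papa:80, india:11}
add tango (QoS class 34) → {kilo:97, papa:80, tango:34, india:11}
add alpha (QoS class 31) → {kilo:97, papa:80, tango:34, alpha:31, india:11}
add echo (QoS class 26) → {kilo:97, papa:80, tango:34, alpha:31, echo:26, india:11}
update india to QoS class 55 → {kilo:97, papa:80, india:55, tango:34, alpha:31, echo:26}
add bravo (QoS class 10) → {kilo:97, papa:80, india:55, tango:34, alpha:31, echo:26, bravo:10}
add whiskey (QoS class 47) → {kilo:97, papa:80, india:55, whiskey:47, tango:34, alpha:31, echo:26, bravo:10}
update echo to QoS class 70 → {kilo:97, papa:80, echo:70, india:55, whiskey:47, tango:34, alpha:31, bravo:10}
transmit next → kilo; now {papa:80, echo:70, india:55, whiskey:47, tango:34, alpha:31, bravo:10}
add foxtrot (QoS class 33) → {papa:80, echo:70, india:55, whiskey:47, tango:34, foxtrot:33, alpha:31, bravo:10}
transmit next → papa; now {echo:70, india:55, whiskey:47, tango:34, foxtrot:33, alpha:31, bravo:10}
transmit next → echo; now {india:55, whiskey:47, tango:34, foxtrot:33, alpha:31, bravo:10}
transmit next → india; now {whiskey:47, tango:34, foxtrot:33, alpha:31, bravo:10}
transmit next → whiskey; now {tango:34, foxtrot:33, alpha:31, bravo:10}
transmit next → tango; now {foxtrot:33, alpha:31, bravo:10}
transmit next → foxtrot; now {alpha:31, bravo:10}
transmit next → alpha; now {bravo:10}
transmit next → bravo; now {}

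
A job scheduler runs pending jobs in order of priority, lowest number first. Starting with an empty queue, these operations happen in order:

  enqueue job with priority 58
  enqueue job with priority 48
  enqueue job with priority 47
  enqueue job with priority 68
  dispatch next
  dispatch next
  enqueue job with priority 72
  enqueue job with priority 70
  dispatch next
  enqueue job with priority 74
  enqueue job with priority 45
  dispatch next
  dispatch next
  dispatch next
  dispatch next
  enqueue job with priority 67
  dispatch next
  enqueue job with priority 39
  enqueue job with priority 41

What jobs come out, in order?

47, 48, 58, 45, 68, 70, 72, 67

insert 58 → {58}
insert 48 → {48, 58}
insert 47 → {47, 48, 58}
insert 68 → {47, 48, 58, 68}
dispatch next → 47; now {48, 58, 68}
dispatch next → 48; now {58, 68}
insert 72 → {58, 68, 72}
insert 70 → {58, 68, 70, 72}
dispatch next → 58; now {68, 70, 72}
insert 74 → {68, 70, 72, 74}
insert 45 → {45, 68, 70, 72, 74}
dispatch next → 45; now {68, 70, 72, 74}
dispatch next → 68; now {70, 72, 74}
dispatch next → 70; now {72, 74}
dispatch next → 72; now {74}
insert 67 → {67, 74}
dispatch next → 67; now {74}
insert 39 → {39, 74}
insert 41 → {39, 41, 74}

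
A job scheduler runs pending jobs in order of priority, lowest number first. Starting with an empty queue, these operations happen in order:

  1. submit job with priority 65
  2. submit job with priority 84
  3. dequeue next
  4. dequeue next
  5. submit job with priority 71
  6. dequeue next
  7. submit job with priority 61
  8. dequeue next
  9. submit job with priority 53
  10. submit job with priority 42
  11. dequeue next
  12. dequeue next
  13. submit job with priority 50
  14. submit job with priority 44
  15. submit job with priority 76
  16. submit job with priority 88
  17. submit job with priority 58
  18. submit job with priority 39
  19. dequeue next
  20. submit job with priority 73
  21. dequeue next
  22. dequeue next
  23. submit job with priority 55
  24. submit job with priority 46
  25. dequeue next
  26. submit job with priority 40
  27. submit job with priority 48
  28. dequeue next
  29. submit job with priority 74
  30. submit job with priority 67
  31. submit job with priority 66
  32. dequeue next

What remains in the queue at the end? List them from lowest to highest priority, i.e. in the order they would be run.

insert 65 → {65}
insert 84 → {65, 84}
dequeue next → 65; now {84}
dequeue next → 84; now {}
insert 71 → {71}
dequeue next → 71; now {}
insert 61 → {61}
dequeue next → 61; now {}
insert 53 → {53}
insert 42 → {42, 53}
dequeue next → 42; now {53}
dequeue next → 53; now {}
insert 50 → {50}
insert 44 → {44, 50}
insert 76 → {44, 50, 76}
insert 88 → {44, 50, 76, 88}
insert 58 → {44, 50, 58, 76, 88}
insert 39 → {39, 44, 50, 58, 76, 88}
dequeue next → 39; now {44, 50, 58, 76, 88}
insert 73 → {44, 50, 58, 73, 76, 88}
dequeue next → 44; now {50, 58, 73, 76, 88}
dequeue next → 50; now {58, 73, 76, 88}
insert 55 → {55, 58, 73, 76, 88}
insert 46 → {46, 55, 58, 73, 76, 88}
dequeue next → 46; now {55, 58, 73, 76, 88}
insert 40 → {40, 55, 58, 73, 76, 88}
insert 48 → {40, 48, 55, 58, 73, 76, 88}
dequeue next → 40; now {48, 55, 58, 73, 76, 88}
insert 74 → {48, 55, 58, 73, 74, 76, 88}
insert 67 → {48, 55, 58, 67, 73, 74, 76, 88}
insert 66 → {48, 55, 58, 66, 67, 73, 74, 76, 88}
dequeue next → 48; now {55, 58, 66, 67, 73, 74, 76, 88}

[55, 58, 66, 67, 73, 74, 76, 88]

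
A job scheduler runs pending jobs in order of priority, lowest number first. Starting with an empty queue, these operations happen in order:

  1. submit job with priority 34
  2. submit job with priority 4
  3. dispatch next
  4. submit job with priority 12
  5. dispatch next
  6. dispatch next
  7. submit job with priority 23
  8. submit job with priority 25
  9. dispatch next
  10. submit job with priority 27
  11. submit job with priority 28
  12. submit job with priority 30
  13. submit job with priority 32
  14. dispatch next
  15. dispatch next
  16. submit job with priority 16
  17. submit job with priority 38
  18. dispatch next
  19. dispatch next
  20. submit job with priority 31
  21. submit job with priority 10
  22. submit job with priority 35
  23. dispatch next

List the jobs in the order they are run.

4, 12, 34, 23, 25, 27, 16, 28, 10

insert 34 → {34}
insert 4 → {4, 34}
dispatch next → 4; now {34}
insert 12 → {12, 34}
dispatch next → 12; now {34}
dispatch next → 34; now {}
insert 23 → {23}
insert 25 → {23, 25}
dispatch next → 23; now {25}
insert 27 → {25, 27}
insert 28 → {25, 27, 28}
insert 30 → {25, 27, 28, 30}
insert 32 → {25, 27, 28, 30, 32}
dispatch next → 25; now {27, 28, 30, 32}
dispatch next → 27; now {28, 30, 32}
insert 16 → {16, 28, 30, 32}
insert 38 → {16, 28, 30, 32, 38}
dispatch next → 16; now {28, 30, 32, 38}
dispatch next → 28; now {30, 32, 38}
insert 31 → {30, 31, 32, 38}
insert 10 → {10, 30, 31, 32, 38}
insert 35 → {10, 30, 31, 32, 35, 38}
dispatch next → 10; now {30, 31, 32, 35, 38}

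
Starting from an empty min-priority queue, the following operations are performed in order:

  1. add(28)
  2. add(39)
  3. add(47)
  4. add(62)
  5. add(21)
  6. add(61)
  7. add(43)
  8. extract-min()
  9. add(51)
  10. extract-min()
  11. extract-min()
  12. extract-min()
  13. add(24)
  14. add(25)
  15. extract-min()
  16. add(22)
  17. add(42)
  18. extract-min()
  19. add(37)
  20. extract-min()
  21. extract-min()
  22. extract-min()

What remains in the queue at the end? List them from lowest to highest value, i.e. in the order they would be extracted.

47 → 51 → 61 → 62

insert 28 → {28}
insert 39 → {28, 39}
insert 47 → {28, 39, 47}
insert 62 → {28, 39, 47, 62}
insert 21 → {21, 28, 39, 47, 62}
insert 61 → {21, 28, 39, 47, 61, 62}
insert 43 → {21, 28, 39, 43, 47, 61, 62}
extract-min → 21; now {28, 39, 43, 47, 61, 62}
insert 51 → {28, 39, 43, 47, 51, 61, 62}
extract-min → 28; now {39, 43, 47, 51, 61, 62}
extract-min → 39; now {43, 47, 51, 61, 62}
extract-min → 43; now {47, 51, 61, 62}
insert 24 → {24, 47, 51, 61, 62}
insert 25 → {24, 25, 47, 51, 61, 62}
extract-min → 24; now {25, 47, 51, 61, 62}
insert 22 → {22, 25, 47, 51, 61, 62}
insert 42 → {22, 25, 42, 47, 51, 61, 62}
extract-min → 22; now {25, 42, 47, 51, 61, 62}
insert 37 → {25, 37, 42, 47, 51, 61, 62}
extract-min → 25; now {37, 42, 47, 51, 61, 62}
extract-min → 37; now {42, 47, 51, 61, 62}
extract-min → 42; now {47, 51, 61, 62}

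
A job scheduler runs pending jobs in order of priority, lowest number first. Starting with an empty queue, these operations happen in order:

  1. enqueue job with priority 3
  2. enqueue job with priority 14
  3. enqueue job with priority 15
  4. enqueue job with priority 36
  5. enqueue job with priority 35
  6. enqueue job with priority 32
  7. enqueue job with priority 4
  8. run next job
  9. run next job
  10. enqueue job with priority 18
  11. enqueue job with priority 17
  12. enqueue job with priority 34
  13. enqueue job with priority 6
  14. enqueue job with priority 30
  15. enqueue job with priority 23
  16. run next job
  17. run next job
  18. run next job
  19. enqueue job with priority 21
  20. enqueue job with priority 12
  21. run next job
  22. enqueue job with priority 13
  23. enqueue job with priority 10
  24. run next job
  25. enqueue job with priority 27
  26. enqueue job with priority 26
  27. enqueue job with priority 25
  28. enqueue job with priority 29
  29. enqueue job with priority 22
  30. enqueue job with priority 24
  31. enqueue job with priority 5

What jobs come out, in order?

3 → 4 → 6 → 14 → 15 → 12 → 10

insert 3 → {3}
insert 14 → {3, 14}
insert 15 → {3, 14, 15}
insert 36 → {3, 14, 15, 36}
insert 35 → {3, 14, 15, 35, 36}
insert 32 → {3, 14, 15, 32, 35, 36}
insert 4 → {3, 4, 14, 15, 32, 35, 36}
run next job → 3; now {4, 14, 15, 32, 35, 36}
run next job → 4; now {14, 15, 32, 35, 36}
insert 18 → {14, 15, 18, 32, 35, 36}
insert 17 → {14, 15, 17, 18, 32, 35, 36}
insert 34 → {14, 15, 17, 18, 32, 34, 35, 36}
insert 6 → {6, 14, 15, 17, 18, 32, 34, 35, 36}
insert 30 → {6, 14, 15, 17, 18, 30, 32, 34, 35, 36}
insert 23 → {6, 14, 15, 17, 18, 23, 30, 32, 34, 35, 36}
run next job → 6; now {14, 15, 17, 18, 23, 30, 32, 34, 35, 36}
run next job → 14; now {15, 17, 18, 23, 30, 32, 34, 35, 36}
run next job → 15; now {17, 18, 23, 30, 32, 34, 35, 36}
insert 21 → {17, 18, 21, 23, 30, 32, 34, 35, 36}
insert 12 → {12, 17, 18, 21, 23, 30, 32, 34, 35, 36}
run next job → 12; now {17, 18, 21, 23, 30, 32, 34, 35, 36}
insert 13 → {13, 17, 18, 21, 23, 30, 32, 34, 35, 36}
insert 10 → {10, 13, 17, 18, 21, 23, 30, 32, 34, 35, 36}
run next job → 10; now {13, 17, 18, 21, 23, 30, 32, 34, 35, 36}
insert 27 → {13, 17, 18, 21, 23, 27, 30, 32, 34, 35, 36}
insert 26 → {13, 17, 18, 21, 23, 26, 27, 30, 32, 34, 35, 36}
insert 25 → {13, 17, 18, 21, 23, 25, 26, 27, 30, 32, 34, 35, 36}
insert 29 → {13, 17, 18, 21, 23, 25, 26, 27, 29, 30, 32, 34, 35, 36}
insert 22 → {13, 17, 18, 21, 22, 23, 25, 26, 27, 29, 30, 32, 34, 35, 36}
insert 24 → {13, 17, 18, 21, 22, 23, 24, 25, 26, 27, 29, 30, 32, 34, 35, 36}
insert 5 → {5, 13, 17, 18, 21, 22, 23, 24, 25, 26, 27, 29, 30, 32, 34, 35, 36}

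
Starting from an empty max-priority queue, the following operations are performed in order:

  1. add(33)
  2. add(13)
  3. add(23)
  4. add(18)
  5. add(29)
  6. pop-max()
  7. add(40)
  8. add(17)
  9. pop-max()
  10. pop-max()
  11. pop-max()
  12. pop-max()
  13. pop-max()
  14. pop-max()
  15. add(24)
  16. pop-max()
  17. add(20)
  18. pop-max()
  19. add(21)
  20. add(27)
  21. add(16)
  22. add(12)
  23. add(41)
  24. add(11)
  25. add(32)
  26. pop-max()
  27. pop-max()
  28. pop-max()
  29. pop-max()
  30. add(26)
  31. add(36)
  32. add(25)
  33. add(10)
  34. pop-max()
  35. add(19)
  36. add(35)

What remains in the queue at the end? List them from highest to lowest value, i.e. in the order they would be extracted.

insert 33 → {33}
insert 13 → {33, 13}
insert 23 → {33, 23, 13}
insert 18 → {33, 23, 18, 13}
insert 29 → {33, 29, 23, 18, 13}
pop-max → 33; now {29, 23, 18, 13}
insert 40 → {40, 29, 23, 18, 13}
insert 17 → {40, 29, 23, 18, 17, 13}
pop-max → 40; now {29, 23, 18, 17, 13}
pop-max → 29; now {23, 18, 17, 13}
pop-max → 23; now {18, 17, 13}
pop-max → 18; now {17, 13}
pop-max → 17; now {13}
pop-max → 13; now {}
insert 24 → {24}
pop-max → 24; now {}
insert 20 → {20}
pop-max → 20; now {}
insert 21 → {21}
insert 27 → {27, 21}
insert 16 → {27, 21, 16}
insert 12 → {27, 21, 16, 12}
insert 41 → {41, 27, 21, 16, 12}
insert 11 → {41, 27, 21, 16, 12, 11}
insert 32 → {41, 32, 27, 21, 16, 12, 11}
pop-max → 41; now {32, 27, 21, 16, 12, 11}
pop-max → 32; now {27, 21, 16, 12, 11}
pop-max → 27; now {21, 16, 12, 11}
pop-max → 21; now {16, 12, 11}
insert 26 → {26, 16, 12, 11}
insert 36 → {36, 26, 16, 12, 11}
insert 25 → {36, 26, 25, 16, 12, 11}
insert 10 → {36, 26, 25, 16, 12, 11, 10}
pop-max → 36; now {26, 25, 16, 12, 11, 10}
insert 19 → {26, 25, 19, 16, 12, 11, 10}
insert 35 → {35, 26, 25, 19, 16, 12, 11, 10}

[35, 26, 25, 19, 16, 12, 11, 10]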